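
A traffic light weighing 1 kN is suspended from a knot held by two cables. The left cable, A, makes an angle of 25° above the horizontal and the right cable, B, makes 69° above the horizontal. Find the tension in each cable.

T_A = 0.3592 kN, T_B = 0.9085 kN

ΣF_x = 0: −T_A·cos25° + T_B·cos69° = 0 → T_B = 2.52899·T_A.
ΣF_y = 0: T_A·sin25° + T_B·sin69° = 1.
Substitute: T_A·(0.422618 + 2.52899·0.93358) = 1 → T_A = 0.359243 ≈ 0.3592 kN.
Then T_B = 2.52899 × 0.359243 = 0.9085 kN.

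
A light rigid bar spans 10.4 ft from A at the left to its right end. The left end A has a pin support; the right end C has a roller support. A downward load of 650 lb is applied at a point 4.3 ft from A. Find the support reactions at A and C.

Taking moments about A: C_y·10.4 − 650·4.3 = 0 → C_y = 2795/10.4 = 268.75 ≈ 268.8 lb.
ΣF_y = 0: A_y + 268.75 − 650 = 0 → A_y = 381.2 lb.
ΣF_x = 0: no horizontal applied forces, so A_x = 0.

A_x = 0, A_y = 381.2 lb, C_y = 268.8 lb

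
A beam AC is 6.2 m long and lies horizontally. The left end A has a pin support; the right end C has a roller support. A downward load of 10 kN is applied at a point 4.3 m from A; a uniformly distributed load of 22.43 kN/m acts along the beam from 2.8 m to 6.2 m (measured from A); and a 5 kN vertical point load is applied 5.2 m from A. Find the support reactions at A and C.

A_x = 0, A_y = 24.78 kN, C_y = 66.48 kN

Resultant of the distributed load: 22.43 × 3.4 = 76.262 kN at 4.5 m from A.
ΣM about A: C_y·6.2 − 10·4.3 − (22.43·3.4)·4.5 − 5·5.2 = 0 → C_y = 412.179/6.2 = 66.4805 ≈ 66.48 kN.
ΣF_y = 0: A_y + 66.4805 − 10 − 22.43·3.4 − 5 = 0 → A_y = 24.78 kN.
ΣF_x = 0: no horizontal applied forces, so A_x = 0.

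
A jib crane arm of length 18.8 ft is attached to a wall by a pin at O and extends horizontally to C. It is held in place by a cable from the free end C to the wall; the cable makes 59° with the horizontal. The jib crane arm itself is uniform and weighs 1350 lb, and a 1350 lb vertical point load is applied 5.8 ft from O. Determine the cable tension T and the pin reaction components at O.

ΣM about O: T·sin59°·18.8 − 1350·9.4 − 1350·5.8 = 0 → T = 20520/(18.8·0.857167) = 1273.37 ≈ 1273 lb.
ΣF_x = 0: O_x − T·cos59° = 0 → O_x = 1273.37 × 0.515038 = 655.8 lb.
ΣF_y = 0: O_y + T·sin59° − 1350 − 1350 = 0 → O_y = 2700 − 1273.37 × 0.857167 = 1609 lb.

T = 1273 lb, O_x = 655.8 lb, O_y = 1609 lb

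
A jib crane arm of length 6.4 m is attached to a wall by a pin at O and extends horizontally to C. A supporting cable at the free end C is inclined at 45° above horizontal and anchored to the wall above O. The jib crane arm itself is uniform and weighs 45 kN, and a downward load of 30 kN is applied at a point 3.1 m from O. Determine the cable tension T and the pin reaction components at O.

T = 52.37 kN, O_x = 37.03 kN, O_y = 37.97 kN

ΣM about O: T·sin45°·6.4 − 45·3.2 − 30·3.1 = 0 → T = 237/(6.4·0.707107) = 52.3701 ≈ 52.37 kN.
ΣF_x = 0: O_x − T·cos45° = 0 → O_x = 52.3701 × 0.707107 = 37.03 kN.
ΣF_y = 0: O_y + T·sin45° − 45 − 30 = 0 → O_y = 75 − 52.3701 × 0.707107 = 37.97 kN.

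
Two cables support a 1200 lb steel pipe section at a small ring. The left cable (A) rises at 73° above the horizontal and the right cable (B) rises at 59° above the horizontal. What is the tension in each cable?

T_A = 831.7 lb, T_B = 472.1 lb

ΣF_x = 0: −T_A·cos73° + T_B·cos59° = 0 → T_B = 0.56767·T_A.
ΣF_y = 0: T_A·sin73° + T_B·sin59° = 1200.
Substitute: T_A·(0.956305 + 0.56767·0.857167) = 1200 → T_A = 831.663 ≈ 831.7 lb.
Then T_B = 0.56767 × 831.663 = 472.1 lb.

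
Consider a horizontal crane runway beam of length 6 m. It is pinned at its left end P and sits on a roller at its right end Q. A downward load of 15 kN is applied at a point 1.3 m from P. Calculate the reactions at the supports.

Taking moments about P: Q_y·6 − 15·1.3 = 0 → Q_y = 19.5/6 = 3.250 kN.
ΣF_y = 0: P_y + 3.25 − 15 = 0 → P_y = 11.75 kN.
ΣF_x = 0: no horizontal applied forces, so P_x = 0.

P_x = 0, P_y = 11.75 kN, Q_y = 3.250 kN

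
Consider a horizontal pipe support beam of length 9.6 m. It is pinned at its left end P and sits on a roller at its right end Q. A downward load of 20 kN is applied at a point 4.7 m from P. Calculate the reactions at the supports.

P_x = 0, P_y = 10.21 kN, Q_y = 9.792 kN

Taking moments about P: Q_y·9.6 − 20·4.7 = 0 → Q_y = 94/9.6 = 9.79167 ≈ 9.792 kN.
ΣF_y = 0: P_y + 9.79167 − 20 = 0 → P_y = 10.21 kN.
ΣF_x = 0: no horizontal applied forces, so P_x = 0.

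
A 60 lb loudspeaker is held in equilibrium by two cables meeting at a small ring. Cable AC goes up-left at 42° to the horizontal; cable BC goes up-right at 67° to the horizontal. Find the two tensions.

T_AC = 24.79 lb, T_BC = 47.16 lb

ΣF_x = 0: −T_AC·cos42° + T_BC·cos67° = 0 → T_BC = 1.90193·T_AC.
ΣF_y = 0: T_AC·sin42° + T_BC·sin67° = 60.
Substitute: T_AC·(0.669131 + 1.90193·0.920505) = 60 → T_AC = 24.7948 ≈ 24.79 lb.
Then T_BC = 1.90193 × 24.7948 = 47.16 lb.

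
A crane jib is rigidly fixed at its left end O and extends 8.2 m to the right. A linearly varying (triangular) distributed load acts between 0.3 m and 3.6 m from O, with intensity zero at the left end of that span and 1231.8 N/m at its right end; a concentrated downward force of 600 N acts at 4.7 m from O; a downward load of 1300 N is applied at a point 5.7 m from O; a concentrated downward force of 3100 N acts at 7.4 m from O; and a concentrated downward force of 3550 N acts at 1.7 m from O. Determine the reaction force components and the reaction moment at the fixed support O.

Resultant of the triangular load: ½ × 1231.8 × 3.3 = 2032.47 N, acting at 2.5 m from O (one-third of the span from the peak).
ΣF_x = 0: O_x = 0.
ΣF_y = 0: O_y − ½·1231.8·3.3 − 600 − 1300 − 3100 − 3550 = 0 → O_y = 10580 N.
ΣM about O: M_O − (½·1231.8·3.3)·2.5 − 600·4.7 − 1300·5.7 − 3100·7.4 − 3550·1.7 = 0 → M_O = 44290 N·m.

O_x = 0, O_y = 10580 N, M_O = 44290 N·m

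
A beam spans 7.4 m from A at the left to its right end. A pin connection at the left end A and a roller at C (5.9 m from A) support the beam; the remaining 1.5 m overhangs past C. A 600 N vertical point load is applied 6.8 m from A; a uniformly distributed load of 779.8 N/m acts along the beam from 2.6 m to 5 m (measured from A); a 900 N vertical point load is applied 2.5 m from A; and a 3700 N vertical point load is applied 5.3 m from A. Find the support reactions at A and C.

Resultant of the distributed load: 779.8 × 2.4 = 1871.52 N at 3.8 m from A.
Moments about A: C_y·5.9 − 600·6.8 − (779.8·2.4)·3.8 − 900·2.5 − 3700·5.3 = 0 → C_y = 33051.776/5.9 = 5602 N.
ΣF_y = 0: A_y + 5602 − 600 − 779.8·2.4 − 900 − 3700 = 0 → A_y = 1470 N.
ΣF_x = 0: no horizontal applied forces, so A_x = 0.

A_x = 0, A_y = 1470 N, C_y = 5602 N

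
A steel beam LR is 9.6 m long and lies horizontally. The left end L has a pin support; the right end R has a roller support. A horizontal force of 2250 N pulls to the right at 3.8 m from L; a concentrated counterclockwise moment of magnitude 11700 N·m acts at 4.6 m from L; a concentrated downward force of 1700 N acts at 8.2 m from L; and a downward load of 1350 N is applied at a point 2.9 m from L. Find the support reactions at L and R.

ΣM about L: R_y·9.6 + 11700 − 1700·8.2 − 1350·2.9 = 0 → R_y = 6155/9.6 = 641.146 ≈ 641.1 N.
ΣF_y = 0: L_y + 641.146 − 1700 − 1350 = 0 → L_y = 2409 N.
ΣF_x = 0: L_x + 2250 = 0 → L_x = -2250 N.

L_x = -2250 N, L_y = 2409 N, R_y = 641.1 N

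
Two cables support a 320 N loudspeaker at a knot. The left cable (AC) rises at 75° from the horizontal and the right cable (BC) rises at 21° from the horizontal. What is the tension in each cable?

ΣF_x = 0: −T_AC·cos75° + T_BC·cos21° = 0 → T_BC = 0.277233·T_AC.
ΣF_y = 0: T_AC·sin75° + T_BC·sin21° = 320.
Substitute: T_AC·(0.965926 + 0.277233·0.358368) = 320 → T_AC = 300.391 ≈ 300.4 N.
Then T_BC = 0.277233 × 300.391 = 83.28 N.

T_AC = 300.4 N, T_BC = 83.28 N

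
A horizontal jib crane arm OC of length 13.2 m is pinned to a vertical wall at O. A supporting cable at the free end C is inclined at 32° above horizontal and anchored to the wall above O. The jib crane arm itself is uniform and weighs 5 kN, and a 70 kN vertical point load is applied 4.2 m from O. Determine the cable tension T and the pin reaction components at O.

T = 46.75 kN, O_x = 39.64 kN, O_y = 50.23 kN

ΣM about O: T·sin32°·13.2 − 5·6.6 − 70·4.2 = 0 → T = 327/(13.2·0.529919) = 46.7481 ≈ 46.75 kN.
ΣF_x = 0: O_x − T·cos32° = 0 → O_x = 46.7481 × 0.848048 = 39.64 kN.
ΣF_y = 0: O_y + T·sin32° − 5 − 70 = 0 → O_y = 75 − 46.7481 × 0.529919 = 50.23 kN.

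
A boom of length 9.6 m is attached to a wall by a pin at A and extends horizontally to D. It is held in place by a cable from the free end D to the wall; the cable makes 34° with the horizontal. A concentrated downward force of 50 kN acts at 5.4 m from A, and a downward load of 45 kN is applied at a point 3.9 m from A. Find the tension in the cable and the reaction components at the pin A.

ΣM about A: T·sin34°·9.6 − 50·5.4 − 45·3.9 = 0 → T = 445.5/(9.6·0.559193) = 82.9879 ≈ 82.99 kN.
ΣF_x = 0: A_x − T·cos34° = 0 → A_x = 82.9879 × 0.829038 = 68.80 kN.
ΣF_y = 0: A_y + T·sin34° − 50 − 45 = 0 → A_y = 95 − 82.9879 × 0.559193 = 48.59 kN.

T = 82.99 kN, A_x = 68.80 kN, A_y = 48.59 kN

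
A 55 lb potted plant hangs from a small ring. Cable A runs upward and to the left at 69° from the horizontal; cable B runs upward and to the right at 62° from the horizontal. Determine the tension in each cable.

T_A = 34.21 lb, T_B = 26.12 lb

ΣF_x = 0: −T_A·cos69° + T_B·cos62° = 0 → T_B = 0.763343·T_A.
ΣF_y = 0: T_A·sin69° + T_B·sin62° = 55.
Substitute: T_A·(0.93358 + 0.763343·0.882948) = 55 → T_A = 34.2131 ≈ 34.21 lb.
Then T_B = 0.763343 × 34.2131 = 26.12 lb.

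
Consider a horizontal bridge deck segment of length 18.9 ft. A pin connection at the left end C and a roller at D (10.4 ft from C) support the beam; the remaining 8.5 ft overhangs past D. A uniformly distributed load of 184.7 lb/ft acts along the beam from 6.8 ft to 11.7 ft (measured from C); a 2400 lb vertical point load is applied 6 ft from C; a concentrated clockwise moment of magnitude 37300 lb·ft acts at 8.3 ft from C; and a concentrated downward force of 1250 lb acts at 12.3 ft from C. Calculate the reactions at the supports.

C_x = 0, C_y = -2699 lb, D_y = 7254 lb

Resultant of the distributed load: 184.7 × 4.9 = 905.03 lb at 9.25 ft from C.
Moments about C: D_y·10.4 − (184.7·4.9)·9.25 − 2400·6 − 37300 − 1250·12.3 = 0 → D_y = 75446.5275/10.4 = 7254.47 ≈ 7254 lb.
ΣF_y = 0: C_y + 7254.47 − 184.7·4.9 − 2400 − 1250 = 0 → C_y = -2699 lb.
ΣF_x = 0: no horizontal applied forces, so C_x = 0.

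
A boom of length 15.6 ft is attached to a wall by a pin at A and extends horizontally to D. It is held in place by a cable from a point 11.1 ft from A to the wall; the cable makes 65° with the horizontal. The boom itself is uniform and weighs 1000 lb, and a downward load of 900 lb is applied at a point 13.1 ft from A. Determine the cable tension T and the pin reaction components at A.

ΣM about A: T·sin65°·11.1 − 1000·7.8 − 900·13.1 = 0 → T = 19590/(11.1·0.906308) = 1947.31 ≈ 1947 lb.
ΣF_x = 0: A_x − T·cos65° = 0 → A_x = 1947.31 × 0.422618 = 823.0 lb.
ΣF_y = 0: A_y + T·sin65° − 1000 − 900 = 0 → A_y = 1900 − 1947.31 × 0.906308 = 135.1 lb.

T = 1947 lb, A_x = 823.0 lb, A_y = 135.1 lb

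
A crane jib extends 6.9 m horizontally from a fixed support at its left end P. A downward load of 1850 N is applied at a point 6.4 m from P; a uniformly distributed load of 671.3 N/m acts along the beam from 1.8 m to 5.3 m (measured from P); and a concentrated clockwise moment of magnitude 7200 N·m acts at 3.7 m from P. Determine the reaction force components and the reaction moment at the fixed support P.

Resultant of the distributed load: 671.3 × 3.5 = 2349.55 N at 3.55 m from P.
ΣF_x = 0: P_x = 0.
ΣF_y = 0: P_y − 1850 − 671.3·3.5 = 0 → P_y = 4200 N.
ΣM about P: M_P − 1850·6.4 − (671.3·3.5)·3.55 − 7200 = 0 → M_P = 27380 N·m.

P_x = 0, P_y = 4200 N, M_P = 27380 N·m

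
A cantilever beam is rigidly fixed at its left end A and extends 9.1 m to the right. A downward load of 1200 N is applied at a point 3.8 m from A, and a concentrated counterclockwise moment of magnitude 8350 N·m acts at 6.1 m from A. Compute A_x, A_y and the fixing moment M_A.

ΣF_x = 0: A_x = 0.
ΣF_y = 0: A_y − 1200 = 0 → A_y = 1200 N.
ΣM about A: M_A − 1200·3.8 + 8350 = 0 → M_A = -3790 N·m.

A_x = 0, A_y = 1200 N, M_A = -3790 N·m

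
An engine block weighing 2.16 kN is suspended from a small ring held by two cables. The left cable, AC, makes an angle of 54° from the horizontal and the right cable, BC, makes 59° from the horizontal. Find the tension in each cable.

T_AC = 1.209 kN, T_BC = 1.379 kN

ΣF_x = 0: −T_AC·cos54° + T_BC·cos59° = 0 → T_BC = 1.14125·T_AC.
ΣF_y = 0: T_AC·sin54° + T_BC·sin59° = 2.16.
Substitute: T_AC·(0.809017 + 1.14125·0.857167) = 2.16 → T_AC = 1.20855 ≈ 1.209 kN.
Then T_BC = 1.14125 × 1.20855 = 1.379 kN.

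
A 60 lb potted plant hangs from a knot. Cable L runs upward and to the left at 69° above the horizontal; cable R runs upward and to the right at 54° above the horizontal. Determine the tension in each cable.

ΣF_x = 0: −T_L·cos69° + T_R·cos54° = 0 → T_R = 0.609692·T_L.
ΣF_y = 0: T_L·sin69° + T_R·sin54° = 60.
Substitute: T_L·(0.93358 + 0.609692·0.809017) = 60 → T_L = 42.0512 ≈ 42.05 lb.
Then T_R = 0.609692 × 42.0512 = 25.64 lb.

T_L = 42.05 lb, T_R = 25.64 lb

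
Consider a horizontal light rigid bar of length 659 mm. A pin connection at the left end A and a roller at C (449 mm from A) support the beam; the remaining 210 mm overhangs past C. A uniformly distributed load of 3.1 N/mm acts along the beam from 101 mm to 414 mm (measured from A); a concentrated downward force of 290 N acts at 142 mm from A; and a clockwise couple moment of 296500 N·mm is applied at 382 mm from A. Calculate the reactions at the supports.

Resultant of the distributed load: 3.1 × 313 = 970.3 N at 257.5 mm from A.
Moments about A: C_y·449 − (3.1·313)·257.5 − 290·142 − 296500 = 0 → C_y = 587532.25/449 = 1308.54 ≈ 1309 N.
ΣF_y = 0: A_y + 1308.54 − 3.1·313 − 290 = 0 → A_y = -48.24 N.
ΣF_x = 0: no horizontal applied forces, so A_x = 0.

A_x = 0, A_y = -48.24 N, C_y = 1309 N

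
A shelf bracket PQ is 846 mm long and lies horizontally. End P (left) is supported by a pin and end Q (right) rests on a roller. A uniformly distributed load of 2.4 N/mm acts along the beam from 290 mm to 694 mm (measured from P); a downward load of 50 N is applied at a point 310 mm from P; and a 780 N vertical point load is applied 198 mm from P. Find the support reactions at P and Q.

Resultant of the distributed load: 2.4 × 404 = 969.6 N at 492 mm from P.
ΣM about P: Q_y·846 − (2.4·404)·492 − 50·310 − 780·198 = 0 → Q_y = 646983.2/846 = 764.756 ≈ 764.8 N.
ΣF_y = 0: P_y + 764.756 − 2.4·404 − 50 − 780 = 0 → P_y = 1035 N.
ΣF_x = 0: no horizontal applied forces, so P_x = 0.

P_x = 0, P_y = 1035 N, Q_y = 764.8 N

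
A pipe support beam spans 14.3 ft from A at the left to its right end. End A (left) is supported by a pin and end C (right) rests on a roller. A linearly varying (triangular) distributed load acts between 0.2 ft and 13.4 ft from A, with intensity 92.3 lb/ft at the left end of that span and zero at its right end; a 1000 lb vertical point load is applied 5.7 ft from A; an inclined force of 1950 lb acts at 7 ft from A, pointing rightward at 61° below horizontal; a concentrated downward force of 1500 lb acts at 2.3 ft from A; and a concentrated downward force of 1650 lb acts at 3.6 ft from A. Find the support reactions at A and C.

A_x = -945.4 lb, A_y = 4379 lb, C_y = 2086 lb

Resultant of the triangular load: ½ × 92.3 × 13.2 = 609.18 lb, acting at 4.6 ft from A (one-third of the span from the peak).
Taking moments about A: C_y·14.3 − (½·92.3·13.2)·4.6 − 1000·5.7 − 1950·sin61°·7 − 1500·2.3 − 1650·3.6 = 0 → C_y = 29830.8/14.3 = 2086.07 ≈ 2086 lb.
ΣF_y = 0: A_y + 2086.07 − ½·92.3·13.2 − 1000 − 1950·sin61° − 1500 − 1650 = 0 → A_y = 4379 lb.
ΣF_x = 0: A_x + 1950·cos61° = 0 → A_x = -945.4 lb.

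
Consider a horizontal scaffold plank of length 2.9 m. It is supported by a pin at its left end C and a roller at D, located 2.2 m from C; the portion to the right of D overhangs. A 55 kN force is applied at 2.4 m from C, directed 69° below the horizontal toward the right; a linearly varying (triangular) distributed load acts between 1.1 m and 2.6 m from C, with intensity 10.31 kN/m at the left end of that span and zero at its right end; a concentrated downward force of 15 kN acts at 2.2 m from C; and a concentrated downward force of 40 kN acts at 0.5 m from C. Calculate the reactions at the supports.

C_x = -19.71 kN, C_y = 28.35 kN, D_y = 85.73 kN

Resultant of the triangular load: ½ × 10.31 × 1.5 = 7.7325 kN, acting at 1.6 m from C (one-third of the span from the peak).
Taking moments about C: D_y·2.2 − 55·sin69°·2.4 − (½·10.31·1.5)·1.6 − 15·2.2 − 40·0.5 = 0 → D_y = 188.605/2.2 = 85.7295 ≈ 85.73 kN.
ΣF_y = 0: C_y + 85.7295 − 55·sin69° − ½·10.31·1.5 − 15 − 40 = 0 → C_y = 28.35 kN.
ΣF_x = 0: C_x + 55·cos69° = 0 → C_x = -19.71 kN.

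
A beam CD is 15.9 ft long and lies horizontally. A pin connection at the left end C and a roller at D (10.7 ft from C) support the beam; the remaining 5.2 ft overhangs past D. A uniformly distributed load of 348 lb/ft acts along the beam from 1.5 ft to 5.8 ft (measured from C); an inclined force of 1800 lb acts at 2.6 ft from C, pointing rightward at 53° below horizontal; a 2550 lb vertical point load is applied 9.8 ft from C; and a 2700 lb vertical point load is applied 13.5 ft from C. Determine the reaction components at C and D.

Resultant of the distributed load: 348 × 4.3 = 1496.4 lb at 3.65 ft from C.
Moments about C: D_y·10.7 − (348·4.3)·3.65 − 1800·sin53°·2.6 − 2550·9.8 − 2700·13.5 = 0 → D_y = 70639.5/10.7 = 6601.82 ≈ 6602 lb.
ΣF_y = 0: C_y + 6601.82 − 348·4.3 − 1800·sin53° − 2550 − 2700 = 0 → C_y = 1582 lb.
ΣF_x = 0: C_x + 1800·cos53° = 0 → C_x = -1083 lb.

C_x = -1083 lb, C_y = 1582 lb, D_y = 6602 lb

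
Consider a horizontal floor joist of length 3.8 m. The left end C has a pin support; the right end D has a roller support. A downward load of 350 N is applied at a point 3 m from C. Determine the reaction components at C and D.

C_x = 0, C_y = 73.68 N, D_y = 276.3 N

Taking moments about C: D_y·3.8 − 350·3 = 0 → D_y = 1050/3.8 = 276.316 ≈ 276.3 N.
ΣF_y = 0: C_y + 276.316 − 350 = 0 → C_y = 73.68 N.
ΣF_x = 0: no horizontal applied forces, so C_x = 0.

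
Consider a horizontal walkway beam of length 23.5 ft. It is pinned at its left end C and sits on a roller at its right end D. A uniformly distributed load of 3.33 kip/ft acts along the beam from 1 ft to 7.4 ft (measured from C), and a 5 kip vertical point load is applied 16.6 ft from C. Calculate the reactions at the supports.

C_x = 0, C_y = 18.97 kip, D_y = 7.341 kip

Resultant of the distributed load: 3.33 × 6.4 = 21.312 kip at 4.2 ft from C.
Taking moments about C: D_y·23.5 − (3.33·6.4)·4.2 − 5·16.6 = 0 → D_y = 172.5104/23.5 = 7.34087 ≈ 7.341 kip.
ΣF_y = 0: C_y + 7.34087 − 3.33·6.4 − 5 = 0 → C_y = 18.97 kip.
ΣF_x = 0: no horizontal applied forces, so C_x = 0.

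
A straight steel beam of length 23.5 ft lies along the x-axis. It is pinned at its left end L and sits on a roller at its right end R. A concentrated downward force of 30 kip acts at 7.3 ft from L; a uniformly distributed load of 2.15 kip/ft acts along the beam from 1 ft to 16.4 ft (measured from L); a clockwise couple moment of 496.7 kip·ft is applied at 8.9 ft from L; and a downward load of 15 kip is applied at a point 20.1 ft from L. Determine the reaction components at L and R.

L_x = 0, L_y = 22.57 kip, R_y = 55.54 kip

Resultant of the distributed load: 2.15 × 15.4 = 33.11 kip at 8.7 ft from L.
Moments about L: R_y·23.5 − 30·7.3 − (2.15·15.4)·8.7 − 496.7 − 15·20.1 = 0 → R_y = 1305.257/23.5 = 55.5429 ≈ 55.54 kip.
ΣF_y = 0: L_y + 55.5429 − 30 − 2.15·15.4 − 15 = 0 → L_y = 22.57 kip.
ΣF_x = 0: no horizontal applied forces, so L_x = 0.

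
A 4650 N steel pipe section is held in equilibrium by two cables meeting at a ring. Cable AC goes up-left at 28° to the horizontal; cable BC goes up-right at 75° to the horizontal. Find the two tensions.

ΣF_x = 0: −T_AC·cos28° + T_BC·cos75° = 0 → T_BC = 3.41145·T_AC.
ΣF_y = 0: T_AC·sin28° + T_BC·sin75° = 4650.
Substitute: T_AC·(0.469472 + 3.41145·0.965926) = 4650 → T_AC = 1235.16 ≈ 1235 N.
Then T_BC = 3.41145 × 1235.16 = 4214 N.

T_AC = 1235 N, T_BC = 4214 N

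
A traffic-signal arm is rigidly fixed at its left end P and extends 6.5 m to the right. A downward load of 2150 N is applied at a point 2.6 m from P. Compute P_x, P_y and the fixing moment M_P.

ΣF_x = 0: P_x = 0.
ΣF_y = 0: P_y − 2150 = 0 → P_y = 2150 N.
ΣM about P: M_P − 2150·2.6 = 0 → M_P = 5590 N·m.

P_x = 0, P_y = 2150 N, M_P = 5590 N·m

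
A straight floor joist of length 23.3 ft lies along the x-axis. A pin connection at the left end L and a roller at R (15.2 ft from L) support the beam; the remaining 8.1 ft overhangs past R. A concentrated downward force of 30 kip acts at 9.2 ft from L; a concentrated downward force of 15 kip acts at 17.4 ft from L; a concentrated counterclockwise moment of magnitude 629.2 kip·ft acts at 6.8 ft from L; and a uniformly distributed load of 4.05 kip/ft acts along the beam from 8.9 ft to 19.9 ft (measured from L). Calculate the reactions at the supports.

Resultant of the distributed load: 4.05 × 11 = 44.55 kip at 14.4 ft from L.
Taking moments about L: R_y·15.2 − 30·9.2 − 15·17.4 + 629.2 − (4.05·11)·14.4 = 0 → R_y = 549.32/15.2 = 36.1395 ≈ 36.14 kip.
ΣF_y = 0: L_y + 36.1395 − 30 − 15 − 4.05·11 = 0 → L_y = 53.41 kip.
ΣF_x = 0: no horizontal applied forces, so L_x = 0.

L_x = 0, L_y = 53.41 kip, R_y = 36.14 kip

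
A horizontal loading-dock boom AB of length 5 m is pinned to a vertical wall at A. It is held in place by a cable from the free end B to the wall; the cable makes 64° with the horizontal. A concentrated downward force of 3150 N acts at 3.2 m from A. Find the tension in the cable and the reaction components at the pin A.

T = 2243 N, A_x = 983.3 N, A_y = 1134 N

ΣM about A: T·sin64°·5 − 3150·3.2 = 0 → T = 10080/(5·0.898794) = 2243.01 ≈ 2243 N.
ΣF_x = 0: A_x − T·cos64° = 0 → A_x = 2243.01 × 0.438371 = 983.3 N.
ΣF_y = 0: A_y + T·sin64° − 3150 = 0 → A_y = 3150 − 2243.01 × 0.898794 = 1134 N.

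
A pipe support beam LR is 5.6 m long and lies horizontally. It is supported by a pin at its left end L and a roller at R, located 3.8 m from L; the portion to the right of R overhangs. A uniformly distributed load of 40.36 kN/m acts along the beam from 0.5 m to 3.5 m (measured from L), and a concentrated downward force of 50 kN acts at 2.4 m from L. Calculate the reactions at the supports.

Resultant of the distributed load: 40.36 × 3 = 121.08 kN at 2 m from L.
ΣM about L: R_y·3.8 − (40.36·3)·2 − 50·2.4 = 0 → R_y = 362.16/3.8 = 95.3053 ≈ 95.31 kN.
ΣF_y = 0: L_y + 95.3053 − 40.36·3 − 50 = 0 → L_y = 75.77 kN.
ΣF_x = 0: no horizontal applied forces, so L_x = 0.

L_x = 0, L_y = 75.77 kN, R_y = 95.31 kN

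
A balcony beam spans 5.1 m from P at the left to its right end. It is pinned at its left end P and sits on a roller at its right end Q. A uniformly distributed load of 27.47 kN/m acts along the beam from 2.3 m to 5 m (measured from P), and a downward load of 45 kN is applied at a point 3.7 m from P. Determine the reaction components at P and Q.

P_x = 0, P_y = 33.44 kN, Q_y = 85.73 kN

Resultant of the distributed load: 27.47 × 2.7 = 74.169 kN at 3.65 m from P.
Moments about P: Q_y·5.1 − (27.47·2.7)·3.65 − 45·3.7 = 0 → Q_y = 437.21685/5.1 = 85.7288 ≈ 85.73 kN.
ΣF_y = 0: P_y + 85.7288 − 27.47·2.7 − 45 = 0 → P_y = 33.44 kN.
ΣF_x = 0: no horizontal applied forces, so P_x = 0.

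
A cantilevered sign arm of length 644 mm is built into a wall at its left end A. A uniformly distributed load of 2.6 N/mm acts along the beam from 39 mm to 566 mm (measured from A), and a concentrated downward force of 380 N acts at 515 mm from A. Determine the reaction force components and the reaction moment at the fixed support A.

A_x = 0, A_y = 1750 N, M_A = 610200 N·mm

Resultant of the distributed load: 2.6 × 527 = 1370.2 N at 302.5 mm from A.
ΣF_x = 0: A_x = 0.
ΣF_y = 0: A_y − 2.6·527 − 380 = 0 → A_y = 1750 N.
ΣM about A: M_A − (2.6·527)·302.5 − 380·515 = 0 → M_A = 610200 N·mm.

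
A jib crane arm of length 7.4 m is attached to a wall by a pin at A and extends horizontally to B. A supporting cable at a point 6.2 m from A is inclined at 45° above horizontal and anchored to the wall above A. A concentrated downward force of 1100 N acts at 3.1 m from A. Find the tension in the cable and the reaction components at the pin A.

T = 777.8 N, A_x = 550.0 N, A_y = 550.0 N

ΣM about A: T·sin45°·6.2 − 1100·3.1 = 0 → T = 3410/(6.2·0.707107) = 777.817 ≈ 777.8 N.
ΣF_x = 0: A_x − T·cos45° = 0 → A_x = 777.817 × 0.707107 = 550.0 N.
ΣF_y = 0: A_y + T·sin45° − 1100 = 0 → A_y = 1100 − 777.817 × 0.707107 = 550.0 N.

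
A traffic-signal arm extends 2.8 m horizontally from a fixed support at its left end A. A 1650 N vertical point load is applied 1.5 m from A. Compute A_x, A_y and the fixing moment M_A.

A_x = 0, A_y = 1650 N, M_A = 2475 N·m

ΣF_x = 0: A_x = 0.
ΣF_y = 0: A_y − 1650 = 0 → A_y = 1650 N.
ΣM about A: M_A − 1650·1.5 = 0 → M_A = 2475 N·m.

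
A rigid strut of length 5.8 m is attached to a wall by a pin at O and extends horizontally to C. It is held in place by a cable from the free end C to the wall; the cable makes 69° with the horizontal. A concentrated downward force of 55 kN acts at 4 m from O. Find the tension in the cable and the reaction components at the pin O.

T = 40.63 kN, O_x = 14.56 kN, O_y = 17.07 kN

ΣM about O: T·sin69°·5.8 − 55·4 = 0 → T = 220/(5.8·0.93358) = 40.6297 ≈ 40.63 kN.
ΣF_x = 0: O_x − T·cos69° = 0 → O_x = 40.6297 × 0.358368 = 14.56 kN.
ΣF_y = 0: O_y + T·sin69° − 55 = 0 → O_y = 55 − 40.6297 × 0.93358 = 17.07 kN.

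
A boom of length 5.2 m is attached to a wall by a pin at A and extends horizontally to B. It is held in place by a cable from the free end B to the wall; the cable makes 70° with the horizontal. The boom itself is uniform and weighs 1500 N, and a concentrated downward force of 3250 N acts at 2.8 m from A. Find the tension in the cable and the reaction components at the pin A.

ΣM about A: T·sin70°·5.2 − 1500·2.6 − 3250·2.8 = 0 → T = 13000/(5.2·0.939693) = 2660.44 ≈ 2660 N.
ΣF_x = 0: A_x − T·cos70° = 0 → A_x = 2660.44 × 0.34202 = 909.9 N.
ΣF_y = 0: A_y + T·sin70° − 1500 − 3250 = 0 → A_y = 4750 − 2660.44 × 0.939693 = 2250 N.

T = 2660 N, A_x = 909.9 N, A_y = 2250 N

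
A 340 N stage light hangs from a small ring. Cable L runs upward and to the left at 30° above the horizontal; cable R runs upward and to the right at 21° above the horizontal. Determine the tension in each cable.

T_L = 408.4 N, T_R = 378.9 N

ΣF_x = 0: −T_L·cos30° + T_R·cos21° = 0 → T_R = 0.927639·T_L.
ΣF_y = 0: T_L·sin30° + T_R·sin21° = 340.
Substitute: T_L·(0.5 + 0.927639·0.358368) = 340 → T_L = 408.44 ≈ 408.4 N.
Then T_R = 0.927639 × 408.44 = 378.9 N.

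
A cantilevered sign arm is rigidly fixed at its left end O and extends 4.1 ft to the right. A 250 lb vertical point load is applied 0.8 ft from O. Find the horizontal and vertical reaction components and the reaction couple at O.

ΣF_x = 0: O_x = 0.
ΣF_y = 0: O_y − 250 = 0 → O_y = 250.0 lb.
ΣM about O: M_O − 250·0.8 = 0 → M_O = 200.0 lb·ft.

O_x = 0, O_y = 250.0 lb, M_O = 200.0 lb·ft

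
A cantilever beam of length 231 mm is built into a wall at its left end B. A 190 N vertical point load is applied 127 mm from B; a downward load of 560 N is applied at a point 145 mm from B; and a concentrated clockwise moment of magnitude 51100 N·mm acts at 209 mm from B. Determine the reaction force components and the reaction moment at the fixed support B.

ΣF_x = 0: B_x = 0.
ΣF_y = 0: B_y − 190 − 560 = 0 → B_y = 750.0 N.
ΣM about B: M_B − 190·127 − 560·145 − 51100 = 0 → M_B = 156400 N·mm.

B_x = 0, B_y = 750.0 N, M_B = 156400 N·mm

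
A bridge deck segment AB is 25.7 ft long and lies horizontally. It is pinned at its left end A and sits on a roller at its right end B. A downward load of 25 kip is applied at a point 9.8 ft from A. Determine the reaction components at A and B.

Taking moments about A: B_y·25.7 − 25·9.8 = 0 → B_y = 245/25.7 = 9.53307 ≈ 9.533 kip.
ΣF_y = 0: A_y + 9.53307 − 25 = 0 → A_y = 15.47 kip.
ΣF_x = 0: no horizontal applied forces, so A_x = 0.

A_x = 0, A_y = 15.47 kip, B_y = 9.533 kip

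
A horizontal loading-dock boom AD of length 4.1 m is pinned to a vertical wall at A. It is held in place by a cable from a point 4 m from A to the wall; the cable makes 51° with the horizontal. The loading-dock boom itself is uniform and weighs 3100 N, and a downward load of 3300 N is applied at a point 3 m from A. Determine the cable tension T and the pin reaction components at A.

ΣM about A: T·sin51°·4 − 3100·2.05 − 3300·3 = 0 → T = 16255/(4·0.777146) = 5229.07 ≈ 5229 N.
ΣF_x = 0: A_x − T·cos51° = 0 → A_x = 5229.07 × 0.62932 = 3291 N.
ΣF_y = 0: A_y + T·sin51° − 3100 − 3300 = 0 → A_y = 6400 − 5229.07 × 0.777146 = 2336 N.

T = 5229 N, A_x = 3291 N, A_y = 2336 N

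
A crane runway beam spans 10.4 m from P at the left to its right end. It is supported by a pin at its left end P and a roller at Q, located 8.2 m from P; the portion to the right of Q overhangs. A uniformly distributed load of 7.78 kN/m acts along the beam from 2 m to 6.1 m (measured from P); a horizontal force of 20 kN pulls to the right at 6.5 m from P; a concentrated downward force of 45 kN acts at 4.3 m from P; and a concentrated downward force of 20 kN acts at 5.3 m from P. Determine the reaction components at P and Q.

P_x = -20.00 kN, P_y = 44.62 kN, Q_y = 52.28 kN

Resultant of the distributed load: 7.78 × 4.1 = 31.898 kN at 4.05 m from P.
Moments about P: Q_y·8.2 − (7.78·4.1)·4.05 − 45·4.3 − 20·5.3 = 0 → Q_y = 428.6869/8.2 = 52.2789 ≈ 52.28 kN.
ΣF_y = 0: P_y + 52.2789 − 7.78·4.1 − 45 − 20 = 0 → P_y = 44.62 kN.
ΣF_x = 0: P_x + 20 = 0 → P_x = -20.00 kN.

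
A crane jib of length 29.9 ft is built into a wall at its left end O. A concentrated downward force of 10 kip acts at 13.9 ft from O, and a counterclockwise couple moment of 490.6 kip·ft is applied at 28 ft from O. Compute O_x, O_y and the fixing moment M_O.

ΣF_x = 0: O_x = 0.
ΣF_y = 0: O_y − 10 = 0 → O_y = 10.00 kip.
ΣM about O: M_O − 10·13.9 + 490.6 = 0 → M_O = -351.6 kip·ft.

O_x = 0, O_y = 10.00 kip, M_O = -351.6 kip·ft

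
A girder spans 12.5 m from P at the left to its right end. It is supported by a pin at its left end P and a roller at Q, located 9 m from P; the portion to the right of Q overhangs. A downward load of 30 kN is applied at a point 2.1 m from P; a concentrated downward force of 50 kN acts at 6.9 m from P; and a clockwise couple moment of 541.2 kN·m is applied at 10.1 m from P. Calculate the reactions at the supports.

P_x = 0, P_y = -25.47 kN, Q_y = 105.5 kN

ΣM about P: Q_y·9 − 30·2.1 − 50·6.9 − 541.2 = 0 → Q_y = 949.2/9 = 105.467 ≈ 105.5 kN.
ΣF_y = 0: P_y + 105.467 − 30 − 50 = 0 → P_y = -25.47 kN.
ΣF_x = 0: no horizontal applied forces, so P_x = 0.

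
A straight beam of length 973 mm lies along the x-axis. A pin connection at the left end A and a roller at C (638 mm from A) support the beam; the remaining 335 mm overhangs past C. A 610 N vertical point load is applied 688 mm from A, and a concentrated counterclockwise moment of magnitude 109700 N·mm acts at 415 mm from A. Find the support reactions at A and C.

A_x = 0, A_y = 124.1 N, C_y = 485.9 N

Moments about A: C_y·638 − 610·688 + 109700 = 0 → C_y = 309980/638 = 485.862 ≈ 485.9 N.
ΣF_y = 0: A_y + 485.862 − 610 = 0 → A_y = 124.1 N.
ΣF_x = 0: no horizontal applied forces, so A_x = 0.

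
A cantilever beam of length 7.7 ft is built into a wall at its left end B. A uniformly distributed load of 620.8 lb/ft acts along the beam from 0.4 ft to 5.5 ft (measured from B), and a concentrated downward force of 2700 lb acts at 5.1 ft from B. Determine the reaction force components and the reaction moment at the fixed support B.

Resultant of the distributed load: 620.8 × 5.1 = 3166.08 lb at 2.95 ft from B.
ΣF_x = 0: B_x = 0.
ΣF_y = 0: B_y − 620.8·5.1 − 2700 = 0 → B_y = 5866 lb.
ΣM about B: M_B − (620.8·5.1)·2.95 − 2700·5.1 = 0 → M_B = 23110 lb·ft.

B_x = 0, B_y = 5866 lb, M_B = 23110 lb·ft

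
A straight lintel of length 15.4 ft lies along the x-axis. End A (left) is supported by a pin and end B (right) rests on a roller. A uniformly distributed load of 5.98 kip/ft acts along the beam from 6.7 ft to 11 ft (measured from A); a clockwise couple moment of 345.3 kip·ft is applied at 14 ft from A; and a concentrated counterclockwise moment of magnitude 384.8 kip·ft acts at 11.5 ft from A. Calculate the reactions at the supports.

Resultant of the distributed load: 5.98 × 4.3 = 25.714 kip at 8.85 ft from A.
ΣM about A: B_y·15.4 − (5.98·4.3)·8.85 − 345.3 + 384.8 = 0 → B_y = 188.0689/15.4 = 12.2123 ≈ 12.21 kip.
ΣF_y = 0: A_y + 12.2123 − 5.98·4.3 = 0 → A_y = 13.50 kip.
ΣF_x = 0: no horizontal applied forces, so A_x = 0.

A_x = 0, A_y = 13.50 kip, B_y = 12.21 kip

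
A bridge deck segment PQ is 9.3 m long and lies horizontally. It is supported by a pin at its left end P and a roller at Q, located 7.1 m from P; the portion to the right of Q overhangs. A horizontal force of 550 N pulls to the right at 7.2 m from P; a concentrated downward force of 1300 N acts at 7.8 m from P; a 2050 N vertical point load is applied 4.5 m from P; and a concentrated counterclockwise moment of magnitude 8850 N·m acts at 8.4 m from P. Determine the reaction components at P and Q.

P_x = -550.0 N, P_y = 1869 N, Q_y = 1481 N

Moments about P: Q_y·7.1 − 1300·7.8 − 2050·4.5 + 8850 = 0 → Q_y = 10515/7.1 = 1480.99 ≈ 1481 N.
ΣF_y = 0: P_y + 1480.99 − 1300 − 2050 = 0 → P_y = 1869 N.
ΣF_x = 0: P_x + 550 = 0 → P_x = -550.0 N.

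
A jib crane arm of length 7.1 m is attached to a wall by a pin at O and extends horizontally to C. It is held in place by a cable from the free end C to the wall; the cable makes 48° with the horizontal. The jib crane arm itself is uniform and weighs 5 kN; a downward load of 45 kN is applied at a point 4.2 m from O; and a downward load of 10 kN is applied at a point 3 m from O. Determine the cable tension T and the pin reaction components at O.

T = 44.87 kN, O_x = 30.02 kN, O_y = 26.65 kN

ΣM about O: T·sin48°·7.1 − 5·3.55 − 45·4.2 − 10·3 = 0 → T = 236.75/(7.1·0.743145) = 44.8702 ≈ 44.87 kN.
ΣF_x = 0: O_x − T·cos48° = 0 → O_x = 44.8702 × 0.669131 = 30.02 kN.
ΣF_y = 0: O_y + T·sin48° − 5 − 45 − 10 = 0 → O_y = 60 − 44.8702 × 0.743145 = 26.65 kN.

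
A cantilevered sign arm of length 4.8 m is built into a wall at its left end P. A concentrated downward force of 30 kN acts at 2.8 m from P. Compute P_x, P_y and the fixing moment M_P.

P_x = 0, P_y = 30.00 kN, M_P = 84.00 kN·m

ΣF_x = 0: P_x = 0.
ΣF_y = 0: P_y − 30 = 0 → P_y = 30.00 kN.
ΣM about P: M_P − 30·2.8 = 0 → M_P = 84.00 kN·m.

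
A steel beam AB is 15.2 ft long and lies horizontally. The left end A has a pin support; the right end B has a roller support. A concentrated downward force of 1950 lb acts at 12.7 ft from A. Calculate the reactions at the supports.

A_x = 0, A_y = 320.7 lb, B_y = 1629 lb

Taking moments about A: B_y·15.2 − 1950·12.7 = 0 → B_y = 24765/15.2 = 1629.28 ≈ 1629 lb.
ΣF_y = 0: A_y + 1629.28 − 1950 = 0 → A_y = 320.7 lb.
ΣF_x = 0: no horizontal applied forces, so A_x = 0.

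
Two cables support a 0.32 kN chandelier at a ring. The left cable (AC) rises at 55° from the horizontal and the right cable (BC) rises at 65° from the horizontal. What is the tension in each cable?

ΣF_x = 0: −T_AC·cos55° + T_BC·cos65° = 0 → T_BC = 1.3572·T_AC.
ΣF_y = 0: T_AC·sin55° + T_BC·sin65° = 0.32.
Substitute: T_AC·(0.819152 + 1.3572·0.906308) = 0.32 → T_AC = 0.156159 ≈ 0.1562 kN.
Then T_BC = 1.3572 × 0.156159 = 0.2119 kN.

T_AC = 0.1562 kN, T_BC = 0.2119 kN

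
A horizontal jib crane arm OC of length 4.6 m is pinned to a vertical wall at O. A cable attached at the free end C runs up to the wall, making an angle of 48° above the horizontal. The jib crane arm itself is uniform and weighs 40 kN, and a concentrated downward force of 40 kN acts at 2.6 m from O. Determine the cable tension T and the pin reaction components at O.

ΣM about O: T·sin48°·4.6 − 40·2.3 − 40·2.6 = 0 → T = 196/(4.6·0.743145) = 57.3356 ≈ 57.34 kN.
ΣF_x = 0: O_x − T·cos48° = 0 → O_x = 57.3356 × 0.669131 = 38.37 kN.
ΣF_y = 0: O_y + T·sin48° − 40 − 40 = 0 → O_y = 80 − 57.3356 × 0.743145 = 37.39 kN.

T = 57.34 kN, O_x = 38.37 kN, O_y = 37.39 kN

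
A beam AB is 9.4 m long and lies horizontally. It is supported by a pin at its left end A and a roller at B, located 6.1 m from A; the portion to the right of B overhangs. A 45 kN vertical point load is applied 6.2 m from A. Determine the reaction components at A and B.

A_x = 0, A_y = -0.7377 kN, B_y = 45.74 kN

Moments about A: B_y·6.1 − 45·6.2 = 0 → B_y = 279/6.1 = 45.7377 ≈ 45.74 kN.
ΣF_y = 0: A_y + 45.7377 − 45 = 0 → A_y = -0.7377 kN.
ΣF_x = 0: no horizontal applied forces, so A_x = 0.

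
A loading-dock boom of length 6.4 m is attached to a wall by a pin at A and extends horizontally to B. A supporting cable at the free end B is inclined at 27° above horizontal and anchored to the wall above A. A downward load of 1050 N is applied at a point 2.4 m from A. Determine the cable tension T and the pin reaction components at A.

ΣM about A: T·sin27°·6.4 − 1050·2.4 = 0 → T = 2520/(6.4·0.45399) = 867.31 ≈ 867.3 N.
ΣF_x = 0: A_x − T·cos27° = 0 → A_x = 867.31 × 0.891007 = 772.8 N.
ΣF_y = 0: A_y + T·sin27° − 1050 = 0 → A_y = 1050 − 867.31 × 0.45399 = 656.2 N.

T = 867.3 N, A_x = 772.8 N, A_y = 656.2 N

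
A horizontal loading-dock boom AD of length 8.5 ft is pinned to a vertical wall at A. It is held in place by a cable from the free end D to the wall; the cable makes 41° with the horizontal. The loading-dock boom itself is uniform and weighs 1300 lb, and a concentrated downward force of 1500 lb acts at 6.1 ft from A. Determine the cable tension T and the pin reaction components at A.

ΣM about A: T·sin41°·8.5 − 1300·4.25 − 1500·6.1 = 0 → T = 14675/(8.5·0.656059) = 2631.58 ≈ 2632 lb.
ΣF_x = 0: A_x − T·cos41° = 0 → A_x = 2631.58 × 0.75471 = 1986 lb.
ΣF_y = 0: A_y + T·sin41° − 1300 − 1500 = 0 → A_y = 2800 − 2631.58 × 0.656059 = 1074 lb.

T = 2632 lb, A_x = 1986 lb, A_y = 1074 lb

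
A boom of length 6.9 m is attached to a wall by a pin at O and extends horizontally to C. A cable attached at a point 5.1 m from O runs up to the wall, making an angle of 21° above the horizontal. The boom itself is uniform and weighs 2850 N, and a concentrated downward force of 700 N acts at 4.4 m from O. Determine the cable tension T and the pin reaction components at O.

ΣM about O: T·sin21°·5.1 − 2850·3.45 − 700·4.4 = 0 → T = 12912.5/(5.1·0.358368) = 7064.98 ≈ 7065 N.
ΣF_x = 0: O_x − T·cos21° = 0 → O_x = 7064.98 × 0.93358 = 6596 N.
ΣF_y = 0: O_y + T·sin21° − 2850 − 700 = 0 → O_y = 3550 − 7064.98 × 0.358368 = 1018 N.

T = 7065 N, O_x = 6596 N, O_y = 1018 N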